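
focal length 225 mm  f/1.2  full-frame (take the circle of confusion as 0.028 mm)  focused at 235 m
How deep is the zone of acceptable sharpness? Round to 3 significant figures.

75.1 m

Hyperfocal distance H = f²/(N·c) + f = 225²/(1.2 × 0.028) + 225 = 50625/0.0336 + 225 ≈ 1506921.4 mm ≈ 1507 m.
Near limit Dn = s·(H − f)/(H + s − 2f) = 235000 × (1506921.4 − 225) / (1506921.4 + 235000 − 2 × 225) = 235000 × 1506696.4 / 1741471.4 ≈ 203319 mm.
Far limit Df = s·(H − f)/(H − s) = 235000 × (1506921.4 − 225) / (1506921.4 − 235000) = 235000 × 1506696.4 / 1271921.4 ≈ 278377 mm.
Depth of field = Df − Dn = 278377 − 203319 ≈ 75058 mm ≈ 75.1 m.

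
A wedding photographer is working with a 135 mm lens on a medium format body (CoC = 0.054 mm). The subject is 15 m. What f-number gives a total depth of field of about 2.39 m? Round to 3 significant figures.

Write h = H − f = f²/(N·c). The thin-lens limits are Dn = s·h/(h + (s−f)) and Df = s·h/(h − (s−f)), so DoF = Df − Dn = 2·s·(s−f)·h / (h² − (s−f)²).
That is a quadratic in h: DoF·h² − 2·s·(s−f)·h − DoF·(s−f)² = 0 ⇒ h = (s−f)·(s + √(s² + DoF²)) / DoF = 14865 × (15000 + √(15000² + 2390²)) / 2390 = 14865 × (15000 + 15189.2) / 2390 ≈ 187767 mm.
Then N = f²/(c·h) = 135² / (0.054 × 187767) = 18225 / 10139 ≈ 1.80.

f/1.80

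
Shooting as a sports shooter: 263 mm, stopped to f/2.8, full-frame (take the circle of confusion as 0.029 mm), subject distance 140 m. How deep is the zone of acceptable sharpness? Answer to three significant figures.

Hyperfocal distance H = f²/(N·c) + f = 263²/(2.8 × 0.029) + 263 = 69169/0.0812 + 263 ≈ 852098.0 mm ≈ 852.1 m.
Near limit Dn = s·(H − f)/(H + s − 2f) = 140000 × (852098.0 − 263) / (852098.0 + 140000 − 2 × 263) = 140000 × 851835.0 / 991572.0 ≈ 120271 mm.
Far limit Df = s·(H − f)/(H − s) = 140000 × (852098.0 − 263) / (852098.0 − 140000) = 140000 × 851835.0 / 712098.0 ≈ 167473 mm.
Depth of field = Df − Dn = 167473 − 120271 ≈ 47202 mm ≈ 47.2 m.

47.2 m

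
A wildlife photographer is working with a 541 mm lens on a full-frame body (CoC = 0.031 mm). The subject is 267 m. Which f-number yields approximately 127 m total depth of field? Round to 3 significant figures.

Write h = H − f = f²/(N·c). The thin-lens limits are Dn = s·h/(h + (s−f)) and Df = s·h/(h − (s−f)), so DoF = Df − Dn = 2·s·(s−f)·h / (h² − (s−f)²).
That is a quadratic in h: DoF·h² − 2·s·(s−f)·h − DoF·(s−f)² = 0 ⇒ h = (s−f)·(s + √(s² + DoF²)) / DoF = 266459 × (267000 + √(267000² + 127000²)) / 127000 = 266459 × (267000 + 295665) / 127000 ≈ 1180530 mm.
Then N = f²/(c·h) = 541² / (0.031 × 1180530) = 292681 / 36596 ≈ 8.

f/8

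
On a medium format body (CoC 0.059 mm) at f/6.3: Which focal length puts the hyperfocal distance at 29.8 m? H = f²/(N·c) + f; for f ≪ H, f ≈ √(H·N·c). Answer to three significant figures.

From H = f²/(N·c) + f, with f ≪ H: f ≈ √(H·N·c) = √(29800 × 6.3 × 0.059) = √11077 ≈ 105.2 mm.
The +f correction barely moves this — solving exactly, f² + N·c·f − N·c·H = 0 ⇒ f = (−N·c + √((N·c)² + 4·N·c·H))/2 = (−0.3717 + √44307)/2 ≈ 105.06 mm, so f ≈ 105 mm.

105 mm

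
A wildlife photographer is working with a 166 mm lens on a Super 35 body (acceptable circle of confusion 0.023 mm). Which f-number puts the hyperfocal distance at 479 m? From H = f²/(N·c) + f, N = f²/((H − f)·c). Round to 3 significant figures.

Rearrange H = f²/(N·c) + f for N: N = f² / ((H − f)·c).
N = 166² / ((479000 − 166) × 0.023) = 27556 / 11013 ≈ 2.50.

f/2.50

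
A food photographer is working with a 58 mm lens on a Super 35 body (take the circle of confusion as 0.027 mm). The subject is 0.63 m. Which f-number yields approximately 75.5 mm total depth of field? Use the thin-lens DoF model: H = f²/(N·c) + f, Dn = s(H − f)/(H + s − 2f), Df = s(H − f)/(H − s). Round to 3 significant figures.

Write h = H − f = f²/(N·c). The thin-lens limits are Dn = s·h/(h + (s−f)) and Df = s·h/(h − (s−f)), so DoF = Df − Dn = 2·s·(s−f)·h / (h² − (s−f)²).
That is a quadratic in h: DoF·h² − 2·s·(s−f)·h − DoF·(s−f)² = 0 ⇒ h = (s−f)·(s + √(s² + DoF²)) / DoF = 572 × (630 + √(630² + 75.5²)) / 75.5 = 572 × (630 + 634.508) / 75.5 ≈ 9580.1 mm.
Then N = f²/(c·h) = 58² / (0.027 × 9580.1) = 3364 / 258.66 ≈ 13.

f/13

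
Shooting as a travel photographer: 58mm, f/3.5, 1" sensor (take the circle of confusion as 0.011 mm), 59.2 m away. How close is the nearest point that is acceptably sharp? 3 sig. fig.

Hyperfocal distance H = f²/(N·c) + f = 58²/(3.5 × 0.011) + 58 = 3364/0.0385 + 58 ≈ 87434.6 mm ≈ 87.43 m.
Near limit Dn = s·(H − f)/(H + s − 2f) = 59200 × (87434.6 − 58) / (87434.6 + 59200 − 2 × 58) = 59200 × 87376.6 / 146518.6 ≈ 35304 mm ≈ 35.3 m.

35.3 m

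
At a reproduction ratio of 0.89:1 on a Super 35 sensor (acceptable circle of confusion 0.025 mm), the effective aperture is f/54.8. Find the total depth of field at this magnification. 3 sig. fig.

At magnification m, DoF ≈ 2·N_eff·c/m² = 2 × 54.8 × 0.025 / 0.89² = 2.74 / 0.7921 ≈ 3.46 mm.

3.46 mm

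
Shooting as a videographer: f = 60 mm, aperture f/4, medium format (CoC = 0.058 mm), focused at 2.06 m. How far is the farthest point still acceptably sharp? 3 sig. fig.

2.36 m

Hyperfocal distance H = f²/(N·c) + f = 60²/(4 × 0.058) + 60 = 3600/0.232 + 60 ≈ 15577.2 mm ≈ 15.58 m.
Far limit Df = s·(H − f)/(H − s) = 2060 × (15577.2 − 60) / (15577.2 − 2060) = 2060 × 15517.2 / 13517.2 ≈ 2364.8 mm ≈ 2.36 m.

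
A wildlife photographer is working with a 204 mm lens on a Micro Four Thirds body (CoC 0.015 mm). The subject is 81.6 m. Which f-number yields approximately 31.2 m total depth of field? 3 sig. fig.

f/6.29

Write h = H − f = f²/(N·c). The thin-lens limits are Dn = s·h/(h + (s−f)) and Df = s·h/(h − (s−f)), so DoF = Df − Dn = 2·s·(s−f)·h / (h² − (s−f)²).
That is a quadratic in h: DoF·h² − 2·s·(s−f)·h − DoF·(s−f)² = 0 ⇒ h = (s−f)·(s + √(s² + DoF²)) / DoF = 81396 × (81600 + √(81600² + 31200²)) / 31200 = 81396 × (81600 + 87361.3) / 31200 ≈ 440794 mm.
Then N = f²/(c·h) = 204² / (0.015 × 440794) = 41616 / 6611.9 ≈ 6.29.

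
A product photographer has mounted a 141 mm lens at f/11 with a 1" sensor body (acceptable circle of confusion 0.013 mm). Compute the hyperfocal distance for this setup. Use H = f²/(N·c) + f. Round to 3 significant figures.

139 m

Hyperfocal distance H = f²/(N·c) + f = 141²/(11 × 0.013) + 141 = 19881/0.143 + 141 ≈ 139169.0 mm ≈ 139 m.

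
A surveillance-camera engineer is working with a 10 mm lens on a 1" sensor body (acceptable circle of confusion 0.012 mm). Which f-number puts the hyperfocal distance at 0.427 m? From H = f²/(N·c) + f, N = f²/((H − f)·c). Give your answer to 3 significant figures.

Rearrange H = f²/(N·c) + f for N: N = f² / ((H − f)·c).
N = 10² / ((427 − 10) × 0.012) = 100 / 5.004 ≈ 20.

f/20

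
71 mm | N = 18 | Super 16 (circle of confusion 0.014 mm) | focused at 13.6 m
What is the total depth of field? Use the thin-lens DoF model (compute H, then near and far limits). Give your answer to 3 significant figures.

Hyperfocal distance H = f²/(N·c) + f = 71²/(18 × 0.014) + 71 = 5041/0.252 + 71 ≈ 20075.0 mm ≈ 20.07 m.
Near limit Dn = s·(H − f)/(H + s − 2f) = 13600 × (20075.0 − 71) / (20075.0 + 13600 − 2 × 71) = 13600 × 20004.0 / 33533.0 ≈ 8113 mm.
Far limit Df = s·(H − f)/(H − s) = 13600 × (20075.0 − 71) / (20075.0 − 13600) = 13600 × 20004.0 / 6475.0 ≈ 42016 mm.
Depth of field = Df − Dn = 42016 − 8113 ≈ 33903 mm ≈ 33.9 m.

33.9 m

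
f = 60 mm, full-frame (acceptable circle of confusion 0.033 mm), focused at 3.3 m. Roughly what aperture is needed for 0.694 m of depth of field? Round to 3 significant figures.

f/3.50

Write h = H − f = f²/(N·c). The thin-lens limits are Dn = s·h/(h + (s−f)) and Df = s·h/(h − (s−f)), so DoF = Df − Dn = 2·s·(s−f)·h / (h² − (s−f)²).
That is a quadratic in h: DoF·h² − 2·s·(s−f)·h − DoF·(s−f)² = 0 ⇒ h = (s−f)·(s + √(s² + DoF²)) / DoF = 3240 × (3300 + √(3300² + 694²)) / 694 = 3240 × (3300 + 3372.19) / 694 ≈ 31150 mm.
Then N = f²/(c·h) = 60² / (0.033 × 31150) = 3600 / 1027.9 ≈ 3.50.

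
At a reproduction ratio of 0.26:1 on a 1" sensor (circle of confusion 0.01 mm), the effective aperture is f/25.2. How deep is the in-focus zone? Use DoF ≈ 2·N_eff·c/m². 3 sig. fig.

7.46 mm

At magnification m, DoF ≈ 2·N_eff·c/m² = 2 × 25.2 × 0.01 / 0.26² = 0.504 / 0.0676 ≈ 7.46 mm.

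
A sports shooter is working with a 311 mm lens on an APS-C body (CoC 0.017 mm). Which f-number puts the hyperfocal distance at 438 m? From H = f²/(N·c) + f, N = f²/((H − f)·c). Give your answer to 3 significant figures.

f/13

Rearrange H = f²/(N·c) + f for N: N = f² / ((H − f)·c).
N = 311² / ((438000 − 311) × 0.017) = 96721 / 7441 ≈ 13.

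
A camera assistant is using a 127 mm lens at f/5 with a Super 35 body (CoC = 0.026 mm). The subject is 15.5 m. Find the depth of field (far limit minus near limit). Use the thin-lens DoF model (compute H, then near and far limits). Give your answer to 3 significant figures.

Hyperfocal distance H = f²/(N·c) + f = 127²/(5 × 0.026) + 127 = 16129/0.13 + 127 ≈ 124196.2 mm ≈ 124.2 m.
Near limit Dn = s·(H − f)/(H + s − 2f) = 15500 × (124196.2 − 127) / (124196.2 + 15500 − 2 × 127) = 15500 × 124069.2 / 139442.2 ≈ 13791.2 mm.
Far limit Df = s·(H − f)/(H − s) = 15500 × (124196.2 − 127) / (124196.2 − 15500) = 15500 × 124069.2 / 108696.2 ≈ 17692.2 mm.
Depth of field = Df − Dn = 17692.2 − 13791.2 ≈ 3901.0 mm ≈ 3.90 m.

3.90 m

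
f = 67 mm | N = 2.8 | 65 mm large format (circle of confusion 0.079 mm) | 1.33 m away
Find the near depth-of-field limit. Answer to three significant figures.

Hyperfocal distance H = f²/(N·c) + f = 67²/(2.8 × 0.079) + 67 = 4489/0.2212 + 67 ≈ 20360.9 mm ≈ 20.36 m.
Near limit Dn = s·(H − f)/(H + s − 2f) = 1330 × (20360.9 − 67) / (20360.9 + 1330 − 2 × 67) = 1330 × 20293.9 / 21556.9 ≈ 1252.1 mm ≈ 1.25 m.

1.25 m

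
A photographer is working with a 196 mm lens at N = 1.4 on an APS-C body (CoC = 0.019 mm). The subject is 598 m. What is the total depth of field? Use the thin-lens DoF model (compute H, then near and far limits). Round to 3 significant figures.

597 m

Hyperfocal distance H = f²/(N·c) + f = 196²/(1.4 × 0.019) + 196 = 38416/0.0266 + 196 ≈ 1444406.5 mm ≈ 1444 m.
Near limit Dn = s·(H − f)/(H + s − 2f) = 598000 × (1444406.5 − 196) / (1444406.5 + 598000 − 2 × 196) = 598000 × 1444210.5 / 2042014.5 ≈ 422934 mm.
Far limit Df = s·(H − f)/(H − s) = 598000 × (1444406.5 − 196) / (1444406.5 − 598000) = 598000 × 1444210.5 / 846406.5 ≈ 1020358 mm.
Depth of field = Df − Dn = 1020358 − 422934 ≈ 597424 mm ≈ 597 m.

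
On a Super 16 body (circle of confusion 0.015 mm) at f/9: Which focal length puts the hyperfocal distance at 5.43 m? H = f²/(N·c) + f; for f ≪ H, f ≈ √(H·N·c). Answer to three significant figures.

From H = f²/(N·c) + f, with f ≪ H: f ≈ √(H·N·c) = √(5430 × 9 × 0.015) = √733.05 ≈ 27.07 mm.
Exact: f² + N·c·f − N·c·H = 0 ⇒ f = (−N·c + √((N·c)² + 4·N·c·H))/2 = (−0.135 + √2932.2)/2 ≈ 27.007 mm ≈ 27.0 mm.

27.0 mm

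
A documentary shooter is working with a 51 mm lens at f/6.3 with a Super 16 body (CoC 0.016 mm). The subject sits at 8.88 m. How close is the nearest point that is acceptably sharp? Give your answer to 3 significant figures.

6.62 m

Hyperfocal distance H = f²/(N·c) + f = 51²/(6.3 × 0.016) + 51 = 2601/0.1008 + 51 ≈ 25854.6 mm ≈ 25.85 m.
Near limit Dn = s·(H − f)/(H + s − 2f) = 8880 × (25854.6 − 51) / (25854.6 + 8880 − 2 × 51) = 8880 × 25803.6 / 34632.6 ≈ 6616.2 mm ≈ 6.62 m.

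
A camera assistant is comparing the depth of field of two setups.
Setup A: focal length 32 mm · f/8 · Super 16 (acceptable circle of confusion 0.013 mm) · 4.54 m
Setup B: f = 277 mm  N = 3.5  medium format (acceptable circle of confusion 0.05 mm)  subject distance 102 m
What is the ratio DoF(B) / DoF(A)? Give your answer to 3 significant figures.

9.51

Setup A: H = 32²/(8×0.013) + 32 ≈ 9878.2 mm; DoF = Df − Dn = 8374.0 − 3114.2 ≈ 5259.8 mm.
Setup B: H = 277²/(3.5×0.05) + 277 ≈ 438728.4 mm; DoF = Df − Dn = 132813 − 82792 ≈ 50021 mm.
Ratio = 50021 / 5259.8 ≈ 9.51.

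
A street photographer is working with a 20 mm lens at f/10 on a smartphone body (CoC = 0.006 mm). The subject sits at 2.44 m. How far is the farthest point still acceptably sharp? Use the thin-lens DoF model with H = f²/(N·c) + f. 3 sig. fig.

3.83 m

Hyperfocal distance H = f²/(N·c) + f = 20²/(10 × 0.006) + 20 = 400/0.06 + 20 ≈ 6686.7 mm ≈ 6.687 m.
Far limit Df = s·(H − f)/(H − s) = 2440 × (6686.7 − 20) / (6686.7 − 2440) = 2440 × 6666.7 / 4246.7 ≈ 3830.5 mm ≈ 3.83 m.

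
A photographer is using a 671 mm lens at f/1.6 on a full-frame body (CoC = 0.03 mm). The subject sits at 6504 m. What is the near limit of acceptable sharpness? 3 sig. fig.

Hyperfocal distance H = f²/(N·c) + f = 671²/(1.6 × 0.03) + 671 = 450241/0.048 + 671 ≈ 9380691.8 mm ≈ 9381 m.
Near limit Dn = s·(H − f)/(H + s − 2f) = 6504000 × (9380691.8 − 671) / (9380691.8 + 6504000 − 2 × 671) = 6504000 × 9380020.8 / 15883349.8 ≈ 3840982 mm ≈ 3840 m.

3840 m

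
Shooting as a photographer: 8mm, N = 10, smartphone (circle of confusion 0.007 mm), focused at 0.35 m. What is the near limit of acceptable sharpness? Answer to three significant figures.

Hyperfocal distance H = f²/(N·c) + f = 8²/(10 × 0.007) + 8 = 64/0.07 + 8 ≈ 922.3 mm ≈ 0.922 m.
Near limit Dn = s·(H − f)/(H + s − 2f) = 350 × (922.3 − 8) / (922.3 + 350 − 2 × 8) = 350 × 914.3 / 1256.3 ≈ 254.72 mm.

255 mm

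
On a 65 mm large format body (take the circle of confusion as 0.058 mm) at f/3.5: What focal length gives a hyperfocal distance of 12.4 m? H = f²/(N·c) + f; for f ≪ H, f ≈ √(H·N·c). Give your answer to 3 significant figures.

50.1 mm

From H = f²/(N·c) + f, with f ≪ H: f ≈ √(H·N·c) = √(12400 × 3.5 × 0.058) = √2517.2 ≈ 50.17 mm.
Exact: f² + N·c·f − N·c·H = 0 ⇒ f = (−N·c + √((N·c)² + 4·N·c·H))/2 = (−0.203 + √10069)/2 ≈ 50.070 mm ≈ 50.1 mm.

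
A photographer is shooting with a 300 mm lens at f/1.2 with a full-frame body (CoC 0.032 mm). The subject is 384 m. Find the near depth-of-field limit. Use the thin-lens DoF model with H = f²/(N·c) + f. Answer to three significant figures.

330 m

Hyperfocal distance H = f²/(N·c) + f = 300²/(1.2 × 0.032) + 300 = 90000/0.0384 + 300 ≈ 2344050.0 mm ≈ 2344 m.
Near limit Dn = s·(H − f)/(H + s − 2f) = 384000 × (2344050.0 − 300) / (2344050.0 + 384000 − 2 × 300) = 384000 × 2343750.0 / 2727450.0 ≈ 329979 mm ≈ 330 m.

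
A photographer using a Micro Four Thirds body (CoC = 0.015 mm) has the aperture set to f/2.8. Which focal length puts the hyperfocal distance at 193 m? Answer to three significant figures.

From H = f²/(N·c) + f, with f ≪ H: f ≈ √(H·N·c) = √(193000 × 2.8 × 0.015) = √8106.0 ≈ 90.03 mm.
The +f correction barely moves this — solving exactly, f² + N·c·f − N·c·H = 0 ⇒ f = (−N·c + √((N·c)² + 4·N·c·H))/2 = (−0.042 + √32424)/2 ≈ 90.012 mm, so f ≈ 90.0 mm.

90.0 mm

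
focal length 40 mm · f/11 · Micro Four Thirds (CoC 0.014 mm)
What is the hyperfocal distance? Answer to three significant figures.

10.4 m

Hyperfocal distance H = f²/(N·c) + f = 40²/(11 × 0.014) + 40 = 1600/0.154 + 40 ≈ 10429.6 mm ≈ 10.4 m.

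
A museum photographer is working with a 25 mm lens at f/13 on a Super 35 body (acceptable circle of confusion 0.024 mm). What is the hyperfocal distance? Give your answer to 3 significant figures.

Hyperfocal distance H = f²/(N·c) + f = 25²/(13 × 0.024) + 25 = 625/0.312 + 25 ≈ 2028.2 mm ≈ 2.03 m.

2.03 m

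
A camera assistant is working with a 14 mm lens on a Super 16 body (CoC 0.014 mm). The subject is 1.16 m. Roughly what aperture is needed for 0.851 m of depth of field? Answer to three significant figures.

f/4

Write h = H − f = f²/(N·c). The thin-lens limits are Dn = s·h/(h + (s−f)) and Df = s·h/(h − (s−f)), so DoF = Df − Dn = 2·s·(s−f)·h / (h² − (s−f)²).
That is a quadratic in h: DoF·h² − 2·s·(s−f)·h − DoF·(s−f)² = 0 ⇒ h = (s−f)·(s + √(s² + DoF²)) / DoF = 1146 × (1160 + √(1160² + 851²)) / 851 = 1146 × (1160 + 1438.68) / 851 ≈ 3499.5 mm.
Then N = f²/(c·h) = 14² / (0.014 × 3499.5) = 196 / 48.993 ≈ 4.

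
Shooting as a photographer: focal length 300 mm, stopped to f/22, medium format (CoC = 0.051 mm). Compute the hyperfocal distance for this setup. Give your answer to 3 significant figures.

80.5 m

Hyperfocal distance H = f²/(N·c) + f = 300²/(22 × 0.051) + 300 = 90000/1.122 + 300 ≈ 80513.9 mm ≈ 80.5 m.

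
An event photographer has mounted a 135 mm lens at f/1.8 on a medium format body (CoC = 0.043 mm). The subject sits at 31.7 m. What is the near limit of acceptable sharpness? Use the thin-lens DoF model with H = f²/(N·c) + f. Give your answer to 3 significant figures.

28.0 m

Hyperfocal distance H = f²/(N·c) + f = 135²/(1.8 × 0.043) + 135 = 18225/0.0774 + 135 ≈ 235600.1 mm ≈ 235.6 m.
Near limit Dn = s·(H − f)/(H + s − 2f) = 31700 × (235600.1 − 135) / (235600.1 + 31700 − 2 × 135) = 31700 × 235465.1 / 267030.1 ≈ 27953 mm ≈ 28.0 m.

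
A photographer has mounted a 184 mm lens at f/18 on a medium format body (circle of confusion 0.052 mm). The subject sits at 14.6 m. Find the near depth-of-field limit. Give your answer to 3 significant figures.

10.4 m

Hyperfocal distance H = f²/(N·c) + f = 184²/(18 × 0.052) + 184 = 33856/0.936 + 184 ≈ 36354.9 mm ≈ 36.35 m.
Near limit Dn = s·(H − f)/(H + s − 2f) = 14600 × (36354.9 − 184) / (36354.9 + 14600 − 2 × 184) = 14600 × 36170.9 / 50586.9 ≈ 10439 mm ≈ 10.4 m.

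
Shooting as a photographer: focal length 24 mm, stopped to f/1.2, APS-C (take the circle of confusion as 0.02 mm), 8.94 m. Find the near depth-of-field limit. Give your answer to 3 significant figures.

Hyperfocal distance H = f²/(N·c) + f = 24²/(1.2 × 0.02) + 24 = 576/0.024 + 24 ≈ 24024.0 mm ≈ 24.02 m.
Near limit Dn = s·(H − f)/(H + s − 2f) = 8940 × (24024.0 − 24) / (24024.0 + 8940 − 2 × 24) = 8940 × 24000.0 / 32916.0 ≈ 6518.4 mm ≈ 6.52 m.

6.52 m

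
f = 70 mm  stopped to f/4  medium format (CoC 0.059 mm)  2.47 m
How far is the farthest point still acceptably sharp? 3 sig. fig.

Hyperfocal distance H = f²/(N·c) + f = 70²/(4 × 0.059) + 70 = 4900/0.236 + 70 ≈ 20832.7 mm ≈ 20.83 m.
Far limit Df = s·(H − f)/(H − s) = 2470 × (20832.7 − 70) / (20832.7 − 2470) = 2470 × 20762.7 / 18362.7 ≈ 2792.8 mm ≈ 2.79 m.

2.79 m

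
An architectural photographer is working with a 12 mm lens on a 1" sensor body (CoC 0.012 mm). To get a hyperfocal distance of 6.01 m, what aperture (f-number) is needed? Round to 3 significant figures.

Rearrange H = f²/(N·c) + f for N: N = f² / ((H − f)·c).
N = 12² / ((6010 − 12) × 0.012) = 144 / 71.98 ≈ 2.00.

f/2.00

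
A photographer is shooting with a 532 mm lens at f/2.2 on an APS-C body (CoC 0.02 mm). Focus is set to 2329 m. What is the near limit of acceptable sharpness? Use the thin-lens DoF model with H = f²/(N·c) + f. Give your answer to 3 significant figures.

1710 m

Hyperfocal distance H = f²/(N·c) + f = 532²/(2.2 × 0.02) + 532 = 283024/0.044 + 532 ≈ 6432895.6 mm ≈ 6433 m.
Near limit Dn = s·(H − f)/(H + s − 2f) = 2329000 × (6432895.6 − 532) / (6432895.6 + 2329000 − 2 × 532) = 2329000 × 6432363.6 / 8760831.6 ≈ 1709995 mm ≈ 1710 m.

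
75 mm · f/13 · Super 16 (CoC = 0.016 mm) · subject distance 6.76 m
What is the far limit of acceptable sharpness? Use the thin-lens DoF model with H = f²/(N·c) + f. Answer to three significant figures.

Hyperfocal distance H = f²/(N·c) + f = 75²/(13 × 0.016) + 75 = 5625/0.208 + 75 ≈ 27118.3 mm ≈ 27.12 m.
Far limit Df = s·(H − f)/(H − s) = 6760 × (27118.3 − 75) / (27118.3 − 6760) = 6760 × 27043.3 / 20358.3 ≈ 8979.8 mm ≈ 8.98 m.

8.98 m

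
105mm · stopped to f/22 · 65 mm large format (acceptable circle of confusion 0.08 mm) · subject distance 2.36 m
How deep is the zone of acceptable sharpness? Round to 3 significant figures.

Hyperfocal distance H = f²/(N·c) + f = 105²/(22 × 0.08) + 105 = 11025/1.76 + 105 ≈ 6369.2 mm ≈ 6.369 m.
Near limit Dn = s·(H − f)/(H + s − 2f) = 2360 × (6369.2 − 105) / (6369.2 + 2360 − 2 × 105) = 2360 × 6264.2 / 8519.2 ≈ 1735.3 mm.
Far limit Df = s·(H − f)/(H − s) = 2360 × (6369.2 − 105) / (6369.2 − 2360) = 2360 × 6264.2 / 4009.2 ≈ 3687.4 mm.
Depth of field = Df − Dn = 3687.4 − 1735.3 ≈ 1952.1 mm ≈ 1.95 m.

1.95 m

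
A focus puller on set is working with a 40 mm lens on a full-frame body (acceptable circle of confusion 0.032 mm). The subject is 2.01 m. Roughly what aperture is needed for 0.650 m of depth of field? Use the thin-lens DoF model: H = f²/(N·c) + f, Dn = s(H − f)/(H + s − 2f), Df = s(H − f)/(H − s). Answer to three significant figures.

f/4

Write h = H − f = f²/(N·c). The thin-lens limits are Dn = s·h/(h + (s−f)) and Df = s·h/(h − (s−f)), so DoF = Df − Dn = 2·s·(s−f)·h / (h² − (s−f)²).
That is a quadratic in h: DoF·h² − 2·s·(s−f)·h − DoF·(s−f)² = 0 ⇒ h = (s−f)·(s + √(s² + DoF²)) / DoF = 1970 × (2010 + √(2010² + 650²)) / 650 = 1970 × (2010 + 2112.49) / 650 ≈ 12494 mm.
Then N = f²/(c·h) = 40² / (0.032 × 12494) = 1600 / 399.82 ≈ 4.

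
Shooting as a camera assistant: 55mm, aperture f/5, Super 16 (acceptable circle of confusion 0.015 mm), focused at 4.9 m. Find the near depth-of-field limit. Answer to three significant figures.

Hyperfocal distance H = f²/(N·c) + f = 55²/(5 × 0.015) + 55 = 3025/0.075 + 55 ≈ 40388.3 mm ≈ 40.39 m.
Near limit Dn = s·(H − f)/(H + s − 2f) = 4900 × (40388.3 − 55) / (40388.3 + 4900 − 2 × 55) = 4900 × 40333.3 / 45178.3 ≈ 4374.5 mm ≈ 4.37 m.

4.37 m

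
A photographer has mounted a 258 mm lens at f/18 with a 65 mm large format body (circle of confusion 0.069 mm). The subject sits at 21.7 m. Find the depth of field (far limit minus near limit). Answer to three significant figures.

Hyperfocal distance H = f²/(N·c) + f = 258²/(18 × 0.069) + 258 = 66564/1.242 + 258 ≈ 53852.2 mm ≈ 53.85 m.
Near limit Dn = s·(H − f)/(H + s − 2f) = 21700 × (53852.2 − 258) / (53852.2 + 21700 − 2 × 258) = 21700 × 53594.2 / 75036.2 ≈ 15499 mm.
Far limit Df = s·(H − f)/(H − s) = 21700 × (53852.2 − 258) / (53852.2 − 21700) = 21700 × 53594.2 / 32152.2 ≈ 36172 mm.
Depth of field = Df − Dn = 36172 − 15499 ≈ 20673 mm ≈ 20.7 m.

20.7 m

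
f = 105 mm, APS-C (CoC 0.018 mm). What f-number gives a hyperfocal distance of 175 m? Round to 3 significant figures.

f/3.50

Rearrange H = f²/(N·c) + f for N: N = f² / ((H − f)·c).
N = 105² / ((175000 − 105) × 0.018) = 11025 / 3148 ≈ 3.50.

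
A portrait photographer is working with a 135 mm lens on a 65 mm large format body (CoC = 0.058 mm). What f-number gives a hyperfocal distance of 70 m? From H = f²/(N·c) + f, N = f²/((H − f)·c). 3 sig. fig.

Rearrange H = f²/(N·c) + f for N: N = f² / ((H − f)·c).
N = 135² / ((70000 − 135) × 0.058) = 18225 / 4052 ≈ 4.50.

f/4.50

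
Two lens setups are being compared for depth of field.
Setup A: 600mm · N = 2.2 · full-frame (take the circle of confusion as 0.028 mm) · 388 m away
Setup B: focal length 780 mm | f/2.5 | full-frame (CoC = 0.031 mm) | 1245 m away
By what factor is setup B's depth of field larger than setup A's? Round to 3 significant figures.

Setup A: H = 600²/(2.2×0.028) + 600 ≈ 5844755.8 mm; DoF = Df − Dn = 415546 − 363879 ≈ 51667 mm.
Setup B: H = 780²/(2.5×0.031) + 780 ≈ 7851102.6 mm; DoF = Df − Dn = 1479488 − 1074672 ≈ 404816 mm.
Ratio = 404816 / 51667 ≈ 7.84.

7.84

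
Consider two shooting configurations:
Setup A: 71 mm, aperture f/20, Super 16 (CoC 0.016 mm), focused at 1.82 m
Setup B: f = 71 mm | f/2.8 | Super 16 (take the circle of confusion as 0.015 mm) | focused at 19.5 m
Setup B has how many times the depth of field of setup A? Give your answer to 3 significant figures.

Setup A: H = 71²/(20×0.016) + 71 ≈ 15824.1 mm; DoF = Df − Dn = 2047.30 − 1638.13 ≈ 409.17 mm.
Setup B: H = 71²/(2.8×0.015) + 71 ≈ 120094.8 mm; DoF = Df − Dn = 23266.3 − 16783.2 ≈ 6483.1 mm.
Ratio = 6483.1 / 409.17 ≈ 15.8.

15.8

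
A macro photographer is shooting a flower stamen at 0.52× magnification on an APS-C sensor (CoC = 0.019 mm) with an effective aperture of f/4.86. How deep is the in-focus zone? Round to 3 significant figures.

At magnification m, DoF ≈ 2·N_eff·c/m² = 2 × 4.86 × 0.019 / 0.52² = 0.1847 / 0.2704 ≈ 0.683 mm.

0.683 mm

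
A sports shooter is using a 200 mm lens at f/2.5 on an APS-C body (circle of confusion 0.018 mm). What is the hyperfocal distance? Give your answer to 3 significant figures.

Hyperfocal distance H = f²/(N·c) + f = 200²/(2.5 × 0.018) + 200 = 40000/0.045 + 200 ≈ 889088.9 mm ≈ 889 m.

889 m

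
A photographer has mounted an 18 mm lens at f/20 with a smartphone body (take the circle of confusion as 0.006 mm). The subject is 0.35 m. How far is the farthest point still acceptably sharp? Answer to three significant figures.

399 mm

Hyperfocal distance H = f²/(N·c) + f = 18²/(20 × 0.006) + 18 = 324/0.12 + 18 ≈ 2718.0 mm ≈ 2.718 m.
Far limit Df = s·(H − f)/(H − s) = 350 × (2718.0 − 18) / (2718.0 − 350) = 350 × 2700.0 / 2368.0 ≈ 399.07 mm.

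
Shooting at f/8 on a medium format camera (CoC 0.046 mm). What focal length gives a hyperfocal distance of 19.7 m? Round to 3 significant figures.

85.0 mm

From H = f²/(N·c) + f, with f ≪ H: f ≈ √(H·N·c) = √(19700 × 8 × 0.046) = √7249.6 ≈ 85.14 mm.
Exact: f² + N·c·f − N·c·H = 0 ⇒ f = (−N·c + √((N·c)² + 4·N·c·H))/2 = (−0.368 + √28999)/2 ≈ 84.961 mm ≈ 85.0 mm.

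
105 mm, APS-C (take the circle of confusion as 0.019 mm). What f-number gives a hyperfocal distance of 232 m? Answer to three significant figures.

f/2.50

Rearrange H = f²/(N·c) + f for N: N = f² / ((H − f)·c).
N = 105² / ((232000 − 105) × 0.019) = 11025 / 4406 ≈ 2.50.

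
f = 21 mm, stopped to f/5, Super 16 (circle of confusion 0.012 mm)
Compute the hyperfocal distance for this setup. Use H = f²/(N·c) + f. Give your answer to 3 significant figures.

7.37 m

Hyperfocal distance H = f²/(N·c) + f = 21²/(5 × 0.012) + 21 = 441/0.06 + 21 ≈ 7371.0 mm ≈ 7.37 m.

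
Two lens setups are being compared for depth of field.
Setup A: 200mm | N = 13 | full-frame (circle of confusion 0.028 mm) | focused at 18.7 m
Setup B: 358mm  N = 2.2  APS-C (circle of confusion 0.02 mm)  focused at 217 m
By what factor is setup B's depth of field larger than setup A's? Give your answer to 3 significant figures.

Setup A: H = 200²/(13×0.028) + 200 ≈ 110090.1 mm; DoF = Df − Dn = 22485.4 − 16005.5 ≈ 6479.9 mm.
Setup B: H = 358²/(2.2×0.02) + 358 ≈ 2913176.2 mm; DoF = Df − Dn = 234436 − 201978 ≈ 32458 mm.
Ratio = 32458 / 6479.9 ≈ 5.01.

5.01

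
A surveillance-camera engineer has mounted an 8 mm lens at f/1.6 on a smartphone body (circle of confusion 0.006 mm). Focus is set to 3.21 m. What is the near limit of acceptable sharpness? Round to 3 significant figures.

2.17 m

Hyperfocal distance H = f²/(N·c) + f = 8²/(1.6 × 0.006) + 8 = 64/0.0096 + 8 ≈ 6674.7 mm ≈ 6.675 m.
Near limit Dn = s·(H − f)/(H + s − 2f) = 3210 × (6674.7 − 8) / (6674.7 + 3210 − 2 × 8) = 3210 × 6666.7 / 9868.7 ≈ 2168.5 mm ≈ 2.17 m.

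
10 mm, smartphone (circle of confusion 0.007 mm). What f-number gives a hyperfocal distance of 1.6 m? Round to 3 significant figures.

Rearrange H = f²/(N·c) + f for N: N = f² / ((H − f)·c).
N = 10² / ((1600 − 10) × 0.007) = 100 / 11.13 ≈ 8.98.

f/8.98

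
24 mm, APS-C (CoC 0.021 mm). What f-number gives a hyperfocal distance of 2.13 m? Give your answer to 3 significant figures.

f/13

Rearrange H = f²/(N·c) + f for N: N = f² / ((H − f)·c).
N = 24² / ((2130 − 24) × 0.021) = 576 / 44.23 ≈ 13.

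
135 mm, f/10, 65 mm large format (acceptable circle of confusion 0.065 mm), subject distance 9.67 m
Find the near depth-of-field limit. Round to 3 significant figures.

Hyperfocal distance H = f²/(N·c) + f = 135²/(10 × 0.065) + 135 = 18225/0.65 + 135 ≈ 28173.5 mm ≈ 28.17 m.
Near limit Dn = s·(H − f)/(H + s − 2f) = 9670 × (28173.5 − 135) / (28173.5 + 9670 − 2 × 135) = 9670 × 28038.5 / 37573.5 ≈ 7216.0 mm ≈ 7.22 m.

7.22 m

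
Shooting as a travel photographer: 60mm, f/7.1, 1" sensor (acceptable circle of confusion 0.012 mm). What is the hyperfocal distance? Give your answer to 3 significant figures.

Hyperfocal distance H = f²/(N·c) + f = 60²/(7.1 × 0.012) + 60 = 3600/0.0852 + 60 ≈ 42313.5 mm ≈ 42.3 m.

42.3 m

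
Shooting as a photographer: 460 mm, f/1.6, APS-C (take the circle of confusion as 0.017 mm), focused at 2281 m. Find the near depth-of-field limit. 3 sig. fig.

Hyperfocal distance H = f²/(N·c) + f = 460²/(1.6 × 0.017) + 460 = 211600/0.0272 + 460 ≈ 7779871.8 mm ≈ 7780 m.
Near limit Dn = s·(H − f)/(H + s − 2f) = 2281000 × (7779871.8 − 460) / (7779871.8 + 2281000 − 2 × 460) = 2281000 × 7779411.8 / 10059951.8 ≈ 1763909 mm ≈ 1760 m.

1760 m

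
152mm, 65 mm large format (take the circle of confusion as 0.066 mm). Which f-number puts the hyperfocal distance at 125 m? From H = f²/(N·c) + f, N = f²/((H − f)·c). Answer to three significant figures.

Rearrange H = f²/(N·c) + f for N: N = f² / ((H − f)·c).
N = 152² / ((125000 − 152) × 0.066) = 23104 / 8240 ≈ 2.80.

f/2.80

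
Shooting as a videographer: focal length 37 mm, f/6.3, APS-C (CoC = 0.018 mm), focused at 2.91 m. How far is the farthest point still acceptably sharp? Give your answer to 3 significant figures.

3.82 m

Hyperfocal distance H = f²/(N·c) + f = 37²/(6.3 × 0.018) + 37 = 1369/0.1134 + 37 ≈ 12109.3 mm ≈ 12.11 m.
Far limit Df = s·(H − f)/(H − s) = 2910 × (12109.3 − 37) / (12109.3 − 2910) = 2910 × 12072.3 / 9199.3 ≈ 3818.8 mm ≈ 3.82 m.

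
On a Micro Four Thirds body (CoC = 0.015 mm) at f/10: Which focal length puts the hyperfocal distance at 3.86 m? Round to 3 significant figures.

From H = f²/(N·c) + f, with f ≪ H: f ≈ √(H·N·c) = √(3860 × 10 × 0.015) = √579.00 ≈ 24.06 mm.
Exact: f² + N·c·f − N·c·H = 0 ⇒ f = (−N·c + √((N·c)² + 4·N·c·H))/2 = (−0.15 + √2316.0)/2 ≈ 23.988 mm ≈ 24.0 mm.

24.0 mm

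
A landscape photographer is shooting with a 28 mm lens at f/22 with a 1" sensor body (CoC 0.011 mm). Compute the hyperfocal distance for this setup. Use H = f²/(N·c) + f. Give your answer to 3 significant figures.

3.27 m

Hyperfocal distance H = f²/(N·c) + f = 28²/(22 × 0.011) + 28 = 784/0.242 + 28 ≈ 3267.7 mm ≈ 3.27 m.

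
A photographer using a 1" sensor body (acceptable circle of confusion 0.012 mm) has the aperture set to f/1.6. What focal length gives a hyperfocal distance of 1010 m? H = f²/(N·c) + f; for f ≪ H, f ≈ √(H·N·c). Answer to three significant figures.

139 mm

From H = f²/(N·c) + f, with f ≪ H: f ≈ √(H·N·c) = √(1010000 × 1.6 × 0.012) = √19392 ≈ 139.3 mm.
The +f correction barely moves this — solving exactly, f² + N·c·f − N·c·H = 0 ⇒ f = (−N·c + √((N·c)² + 4·N·c·H))/2 = (−0.0192 + √77568)/2 ≈ 139.25 mm, so f ≈ 139 mm.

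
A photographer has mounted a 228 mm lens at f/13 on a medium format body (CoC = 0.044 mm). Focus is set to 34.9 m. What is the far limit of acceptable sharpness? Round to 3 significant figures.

56.4 m

Hyperfocal distance H = f²/(N·c) + f = 228²/(13 × 0.044) + 228 = 51984/0.572 + 228 ≈ 91109.1 mm ≈ 91.11 m.
Far limit Df = s·(H − f)/(H − s) = 34900 × (91109.1 − 228) / (91109.1 − 34900) = 34900 × 90881.1 / 56209.1 ≈ 56428 mm ≈ 56.4 m.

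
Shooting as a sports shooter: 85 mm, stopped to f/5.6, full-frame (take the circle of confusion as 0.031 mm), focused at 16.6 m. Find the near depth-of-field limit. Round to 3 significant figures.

11.9 m

Hyperfocal distance H = f²/(N·c) + f = 85²/(5.6 × 0.031) + 85 = 7225/0.1736 + 85 ≈ 41703.7 mm ≈ 41.70 m.
Near limit Dn = s·(H − f)/(H + s − 2f) = 16600 × (41703.7 − 85) / (41703.7 + 16600 − 2 × 85) = 16600 × 41618.7 / 58133.7 ≈ 11884 mm ≈ 11.9 m.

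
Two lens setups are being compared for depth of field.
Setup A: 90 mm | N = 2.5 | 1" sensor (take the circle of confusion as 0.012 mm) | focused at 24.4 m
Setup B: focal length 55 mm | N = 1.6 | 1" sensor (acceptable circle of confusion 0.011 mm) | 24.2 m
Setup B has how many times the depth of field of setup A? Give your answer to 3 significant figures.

1.57

Setup A: H = 90²/(2.5×0.012) + 90 ≈ 270090.0 mm; DoF = Df − Dn = 26814.3 − 22384.6 ≈ 4429.7 mm.
Setup B: H = 55²/(1.6×0.011) + 55 ≈ 171930.0 mm; DoF = Df − Dn = 28155.2 − 21219.1 ≈ 6936.1 mm.
Ratio = 6936.1 / 4429.7 ≈ 1.57.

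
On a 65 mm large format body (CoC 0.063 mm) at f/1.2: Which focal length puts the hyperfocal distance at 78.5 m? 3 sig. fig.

From H = f²/(N·c) + f, with f ≪ H: f ≈ √(H·N·c) = √(78500 × 1.2 × 0.063) = √5934.6 ≈ 77.04 mm.
The +f correction barely moves this — solving exactly, f² + N·c·f − N·c·H = 0 ⇒ f = (−N·c + √((N·c)² + 4·N·c·H))/2 = (−0.0756 + √23738)/2 ≈ 76.999 mm, so f ≈ 77.0 mm.

77.0 mm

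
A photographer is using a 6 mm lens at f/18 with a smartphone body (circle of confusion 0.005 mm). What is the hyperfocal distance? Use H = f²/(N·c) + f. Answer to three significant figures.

406 mm

Hyperfocal distance H = f²/(N·c) + f = 6²/(18 × 0.005) + 6 = 36/0.09 + 6 ≈ 406.0 mm ≈ 0.406 m.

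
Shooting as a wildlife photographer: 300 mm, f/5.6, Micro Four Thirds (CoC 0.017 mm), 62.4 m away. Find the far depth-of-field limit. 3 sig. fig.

66.8 m

Hyperfocal distance H = f²/(N·c) + f = 300²/(5.6 × 0.017) + 300 = 90000/0.0952 + 300 ≈ 945678.2 mm ≈ 945.7 m.
Far limit Df = s·(H − f)/(H − s) = 62400 × (945678.2 − 300) / (945678.2 − 62400) = 62400 × 945378.2 / 883278.2 ≈ 66787 mm ≈ 66.8 m.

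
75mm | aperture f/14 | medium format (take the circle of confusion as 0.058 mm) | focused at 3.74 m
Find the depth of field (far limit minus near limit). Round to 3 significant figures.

Hyperfocal distance H = f²/(N·c) + f = 75²/(14 × 0.058) + 75 = 5625/0.812 + 75 ≈ 7002.3 mm ≈ 7.002 m.
Near limit Dn = s·(H − f)/(H + s − 2f) = 3740 × (7002.3 − 75) / (7002.3 + 3740 − 2 × 75) = 3740 × 6927.3 / 10592.3 ≈ 2445.9 mm.
Far limit Df = s·(H − f)/(H − s) = 3740 × (7002.3 − 75) / (7002.3 − 3740) = 3740 × 6927.3 / 3262.3 ≈ 7941.6 mm.
Depth of field = Df − Dn = 7941.6 − 2445.9 ≈ 5495.7 mm ≈ 5.50 m.

5.50 m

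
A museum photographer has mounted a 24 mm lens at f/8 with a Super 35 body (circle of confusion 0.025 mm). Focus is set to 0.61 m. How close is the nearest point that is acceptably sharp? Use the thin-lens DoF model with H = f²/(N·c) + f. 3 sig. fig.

Hyperfocal distance H = f²/(N·c) + f = 24²/(8 × 0.025) + 24 = 576/0.2 + 24 ≈ 2904.0 mm ≈ 2.904 m.
Near limit Dn = s·(H − f)/(H + s − 2f) = 610 × (2904.0 − 24) / (2904.0 + 610 − 2 × 24) = 610 × 2880.0 / 3466.0 ≈ 506.87 mm ≈ 0.507 m.

0.507 m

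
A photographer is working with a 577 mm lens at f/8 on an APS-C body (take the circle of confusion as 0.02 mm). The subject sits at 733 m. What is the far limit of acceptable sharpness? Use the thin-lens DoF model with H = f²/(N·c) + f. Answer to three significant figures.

Hyperfocal distance H = f²/(N·c) + f = 577²/(8 × 0.02) + 577 = 332929/0.16 + 577 ≈ 2081383.2 mm ≈ 2081 m.
Far limit Df = s·(H − f)/(H − s) = 733000 × (2081383.2 − 577) / (2081383.2 − 733000) = 733000 × 2080806.2 / 1348383.2 ≈ 1131155 mm ≈ 1130 m.

1130 m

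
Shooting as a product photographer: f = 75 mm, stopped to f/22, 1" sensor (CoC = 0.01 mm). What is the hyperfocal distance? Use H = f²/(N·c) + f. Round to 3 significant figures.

25.6 m

Hyperfocal distance H = f²/(N·c) + f = 75²/(22 × 0.01) + 75 = 5625/0.22 + 75 ≈ 25643.2 mm ≈ 25.6 m.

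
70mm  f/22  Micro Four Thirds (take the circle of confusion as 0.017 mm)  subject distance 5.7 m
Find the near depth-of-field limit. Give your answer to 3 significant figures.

Hyperfocal distance H = f²/(N·c) + f = 70²/(22 × 0.017) + 70 = 4900/0.374 + 70 ≈ 13171.6 mm ≈ 13.17 m.
Near limit Dn = s·(H − f)/(H + s − 2f) = 5700 × (13171.6 − 70) / (13171.6 + 5700 − 2 × 70) = 5700 × 13101.6 / 18731.6 ≈ 3986.8 mm ≈ 3.99 m.

3.99 m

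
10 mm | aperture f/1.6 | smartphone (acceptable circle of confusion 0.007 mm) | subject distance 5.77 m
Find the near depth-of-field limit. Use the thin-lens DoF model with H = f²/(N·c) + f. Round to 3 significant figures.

3.51 m

Hyperfocal distance H = f²/(N·c) + f = 10²/(1.6 × 0.007) + 10 = 100/0.0112 + 10 ≈ 8938.6 mm ≈ 8.939 m.
Near limit Dn = s·(H − f)/(H + s − 2f) = 5770 × (8938.6 − 10) / (8938.6 + 5770 − 2 × 10) = 5770 × 8928.6 / 14688.6 ≈ 3507.3 mm ≈ 3.51 m.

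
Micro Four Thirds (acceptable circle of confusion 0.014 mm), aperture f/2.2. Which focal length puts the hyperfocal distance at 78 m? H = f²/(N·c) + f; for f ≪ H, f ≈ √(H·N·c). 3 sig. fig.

49.0 mm

From H = f²/(N·c) + f, with f ≪ H: f ≈ √(H·N·c) = √(78000 × 2.2 × 0.014) = √2402.4 ≈ 49.01 mm.
The +f correction barely moves this — solving exactly, f² + N·c·f − N·c·H = 0 ⇒ f = (−N·c + √((N·c)² + 4·N·c·H))/2 = (−0.0308 + √9609.6)/2 ≈ 48.999 mm, so f ≈ 49.0 mm.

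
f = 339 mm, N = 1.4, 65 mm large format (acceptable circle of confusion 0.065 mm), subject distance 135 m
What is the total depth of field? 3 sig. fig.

Hyperfocal distance H = f²/(N·c) + f = 339²/(1.4 × 0.065) + 339 = 114921/0.091 + 339 ≈ 1263207.1 mm ≈ 1263 m.
Near limit Dn = s·(H − f)/(H + s − 2f) = 135000 × (1263207.1 − 339) / (1263207.1 + 135000 − 2 × 339) = 135000 × 1262868.1 / 1397529.1 ≈ 121992 mm.
Far limit Df = s·(H − f)/(H − s) = 135000 × (1263207.1 − 339) / (1263207.1 − 135000) = 135000 × 1262868.1 / 1128207.1 ≈ 151113 mm.
Depth of field = Df − Dn = 151113 − 121992 ≈ 29121 mm ≈ 29.1 m.

29.1 m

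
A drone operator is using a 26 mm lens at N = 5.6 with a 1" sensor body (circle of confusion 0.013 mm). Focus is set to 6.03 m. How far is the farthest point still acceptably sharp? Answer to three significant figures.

Hyperfocal distance H = f²/(N·c) + f = 26²/(5.6 × 0.013) + 26 = 676/0.0728 + 26 ≈ 9311.7 mm ≈ 9.312 m.
Far limit Df = s·(H − f)/(H − s) = 6030 × (9311.7 − 26) / (9311.7 − 6030) = 6030 × 9285.7 / 3281.7 ≈ 17062 mm ≈ 17.1 m.

17.1 m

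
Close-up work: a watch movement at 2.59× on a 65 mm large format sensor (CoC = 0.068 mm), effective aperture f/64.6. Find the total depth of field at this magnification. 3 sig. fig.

1.31 mm

At magnification m, DoF ≈ 2·N_eff·c/m² = 2 × 64.6 × 0.068 / 2.59² = 8.786 / 6.708 ≈ 1.31 mm.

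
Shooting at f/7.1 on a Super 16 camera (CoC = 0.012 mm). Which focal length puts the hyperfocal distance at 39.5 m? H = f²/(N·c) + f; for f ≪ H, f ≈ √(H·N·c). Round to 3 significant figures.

58.0 mm

From H = f²/(N·c) + f, with f ≪ H: f ≈ √(H·N·c) = √(39500 × 7.1 × 0.012) = √3365.4 ≈ 58.01 mm.
The +f correction barely moves this — solving exactly, f² + N·c·f − N·c·H = 0 ⇒ f = (−N·c + √((N·c)² + 4·N·c·H))/2 = (−0.0852 + √13462)/2 ≈ 57.969 mm, so f ≈ 58.0 mm.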